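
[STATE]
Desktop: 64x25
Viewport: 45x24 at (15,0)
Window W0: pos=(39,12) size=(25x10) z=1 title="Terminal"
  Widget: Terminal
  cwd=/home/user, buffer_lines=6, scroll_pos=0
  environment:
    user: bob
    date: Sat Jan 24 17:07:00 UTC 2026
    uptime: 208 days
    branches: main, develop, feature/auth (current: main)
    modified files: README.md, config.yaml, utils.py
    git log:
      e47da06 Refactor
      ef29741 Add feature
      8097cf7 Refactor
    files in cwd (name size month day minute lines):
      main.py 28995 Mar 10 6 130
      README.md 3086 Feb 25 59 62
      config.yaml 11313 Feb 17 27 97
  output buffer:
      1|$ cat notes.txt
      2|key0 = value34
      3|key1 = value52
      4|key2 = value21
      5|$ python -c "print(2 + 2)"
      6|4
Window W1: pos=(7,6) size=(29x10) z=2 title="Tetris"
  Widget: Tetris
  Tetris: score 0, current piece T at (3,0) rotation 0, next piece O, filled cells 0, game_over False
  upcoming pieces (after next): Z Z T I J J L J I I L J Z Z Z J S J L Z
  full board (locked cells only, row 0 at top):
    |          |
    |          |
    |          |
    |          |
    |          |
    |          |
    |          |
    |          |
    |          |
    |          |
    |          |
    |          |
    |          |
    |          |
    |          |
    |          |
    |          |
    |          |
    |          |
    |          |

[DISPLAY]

                                             
                                             
                                             
                                             
                                             
                                             
━━━━━━━━━━━━━━━━━━━━┓                        
                    ┃                        
────────────────────┨                        
   │Next:           ┃                        
   │▓▓              ┃                        
   │▓▓              ┃                        
   │                ┃   ┏━━━━━━━━━━━━━━━━━━━━
   │                ┃   ┃ Terminal           
   │                ┃   ┠────────────────────
━━━━━━━━━━━━━━━━━━━━┛   ┃$ cat notes.txt     
                        ┃key0 = value34      
                        ┃key1 = value52      
                        ┃key2 = value21      
                        ┃$ python -c "print(2
                        ┃4                   
                        ┗━━━━━━━━━━━━━━━━━━━━
                                             
                                             


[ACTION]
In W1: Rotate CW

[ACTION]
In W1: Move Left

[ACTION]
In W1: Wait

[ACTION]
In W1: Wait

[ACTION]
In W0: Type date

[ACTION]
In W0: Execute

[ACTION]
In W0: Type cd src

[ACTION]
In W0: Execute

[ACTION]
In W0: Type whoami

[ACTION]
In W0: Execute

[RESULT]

                                             
                                             
                                             
                                             
                                             
                                             
━━━━━━━━━━━━━━━━━━━━┓                        
                    ┃                        
────────────────────┨                        
   │Next:           ┃                        
   │▓▓              ┃                        
   │▓▓              ┃                        
   │                ┃   ┏━━━━━━━━━━━━━━━━━━━━
   │                ┃   ┃ Terminal           
   │                ┃   ┠────────────────────
━━━━━━━━━━━━━━━━━━━━┛   ┃Sat Jan 24 17:07:00 
                        ┃$ cd src            
                        ┃                    
                        ┃$ whoami            
                        ┃bob                 
                        ┃$ █                 
                        ┗━━━━━━━━━━━━━━━━━━━━
                                             
                                             


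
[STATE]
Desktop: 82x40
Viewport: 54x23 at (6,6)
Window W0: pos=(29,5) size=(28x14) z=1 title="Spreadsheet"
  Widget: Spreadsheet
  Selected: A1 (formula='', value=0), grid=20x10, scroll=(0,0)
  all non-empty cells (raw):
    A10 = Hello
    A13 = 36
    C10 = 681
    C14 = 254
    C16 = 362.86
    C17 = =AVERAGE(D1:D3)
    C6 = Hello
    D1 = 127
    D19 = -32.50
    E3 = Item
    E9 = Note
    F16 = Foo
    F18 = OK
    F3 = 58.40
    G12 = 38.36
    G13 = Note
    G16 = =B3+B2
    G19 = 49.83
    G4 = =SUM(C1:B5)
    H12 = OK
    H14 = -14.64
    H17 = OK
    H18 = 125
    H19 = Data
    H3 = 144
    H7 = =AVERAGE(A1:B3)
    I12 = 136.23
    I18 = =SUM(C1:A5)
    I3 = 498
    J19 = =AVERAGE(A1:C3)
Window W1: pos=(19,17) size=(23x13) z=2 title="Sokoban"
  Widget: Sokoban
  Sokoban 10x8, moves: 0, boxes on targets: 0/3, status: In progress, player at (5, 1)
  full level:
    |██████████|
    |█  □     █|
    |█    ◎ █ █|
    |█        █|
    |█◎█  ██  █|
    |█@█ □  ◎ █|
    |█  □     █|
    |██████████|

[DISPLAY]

                       ┃ Spreadsheet              ┃   
                       ┠──────────────────────────┨   
                       ┃A1:                       ┃   
                       ┃       A       B       C  ┃   
                       ┃--------------------------┃   
                       ┃  1      [0]       0      ┃   
                       ┃  2        0       0      ┃   
                       ┃  3        0       0      ┃   
                       ┃  4        0       0      ┃   
                       ┃  5        0       0      ┃   
                       ┃  6        0       0Hello ┃   
             ┏━━━━━━━━━━━━━━━━━━━━━┓       0      ┃   
             ┃ Sokoban             ┃━━━━━━━━━━━━━━┛   
             ┠─────────────────────┨                  
             ┃██████████           ┃                  
             ┃█  □     █           ┃                  
             ┃█    ◎ █ █           ┃                  
             ┃█        █           ┃                  
             ┃█◎█  ██  █           ┃                  
             ┃█@█ □  ◎ █           ┃                  
             ┃█  □     █           ┃                  
             ┃██████████           ┃                  
             ┃Moves: 0  0/3        ┃                  


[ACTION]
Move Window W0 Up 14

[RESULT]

                       ┃  1      [0]       0      ┃   
                       ┃  2        0       0      ┃   
                       ┃  3        0       0      ┃   
                       ┃  4        0       0      ┃   
                       ┃  5        0       0      ┃   
                       ┃  6        0       0Hello ┃   
                       ┃  7        0       0      ┃   
                       ┗━━━━━━━━━━━━━━━━━━━━━━━━━━┛   
                                                      
                                                      
                                                      
             ┏━━━━━━━━━━━━━━━━━━━━━┓                  
             ┃ Sokoban             ┃                  
             ┠─────────────────────┨                  
             ┃██████████           ┃                  
             ┃█  □     █           ┃                  
             ┃█    ◎ █ █           ┃                  
             ┃█        █           ┃                  
             ┃█◎█  ██  █           ┃                  
             ┃█@█ □  ◎ █           ┃                  
             ┃█  □     █           ┃                  
             ┃██████████           ┃                  
             ┃Moves: 0  0/3        ┃                  


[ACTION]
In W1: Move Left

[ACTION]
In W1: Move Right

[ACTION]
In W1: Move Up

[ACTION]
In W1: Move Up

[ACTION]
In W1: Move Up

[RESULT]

                       ┃  1      [0]       0      ┃   
                       ┃  2        0       0      ┃   
                       ┃  3        0       0      ┃   
                       ┃  4        0       0      ┃   
                       ┃  5        0       0      ┃   
                       ┃  6        0       0Hello ┃   
                       ┃  7        0       0      ┃   
                       ┗━━━━━━━━━━━━━━━━━━━━━━━━━━┛   
                                                      
                                                      
                                                      
             ┏━━━━━━━━━━━━━━━━━━━━━┓                  
             ┃ Sokoban             ┃                  
             ┠─────────────────────┨                  
             ┃██████████           ┃                  
             ┃█  □     █           ┃                  
             ┃█@   ◎ █ █           ┃                  
             ┃█        █           ┃                  
             ┃█◎█  ██  █           ┃                  
             ┃█ █ □  ◎ █           ┃                  
             ┃█  □     █           ┃                  
             ┃██████████           ┃                  
             ┃Moves: 3  0/3        ┃                  


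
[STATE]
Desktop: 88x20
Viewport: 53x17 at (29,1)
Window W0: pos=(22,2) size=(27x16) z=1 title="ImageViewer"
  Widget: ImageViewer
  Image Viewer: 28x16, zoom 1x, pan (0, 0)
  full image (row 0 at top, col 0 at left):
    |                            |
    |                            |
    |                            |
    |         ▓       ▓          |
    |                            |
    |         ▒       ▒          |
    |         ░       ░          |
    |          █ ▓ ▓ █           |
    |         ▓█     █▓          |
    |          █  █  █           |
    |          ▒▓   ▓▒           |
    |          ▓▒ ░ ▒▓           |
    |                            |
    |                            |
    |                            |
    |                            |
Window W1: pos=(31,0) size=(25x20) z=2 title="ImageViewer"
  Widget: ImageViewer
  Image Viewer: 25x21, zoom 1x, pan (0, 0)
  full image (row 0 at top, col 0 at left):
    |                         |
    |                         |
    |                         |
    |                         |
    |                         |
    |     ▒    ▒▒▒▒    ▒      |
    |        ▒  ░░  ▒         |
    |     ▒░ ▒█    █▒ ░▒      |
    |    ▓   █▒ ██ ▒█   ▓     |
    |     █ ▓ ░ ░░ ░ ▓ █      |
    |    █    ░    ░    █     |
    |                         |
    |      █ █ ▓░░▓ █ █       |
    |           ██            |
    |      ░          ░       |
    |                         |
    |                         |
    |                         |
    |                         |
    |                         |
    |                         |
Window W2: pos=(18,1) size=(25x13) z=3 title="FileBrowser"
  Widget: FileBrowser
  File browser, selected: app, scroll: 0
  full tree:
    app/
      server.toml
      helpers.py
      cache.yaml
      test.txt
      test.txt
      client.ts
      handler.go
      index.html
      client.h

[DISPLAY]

━━━━━━━━━━━━━┓r           ┃                          
er           ┃────────────┨                          
─────────────┨            ┃                          
             ┃            ┃                          
.toml        ┃            ┃                          
s.py         ┃            ┃                          
yaml         ┃            ┃                          
xt           ┃▒▒▒    ▒    ┃                          
xt           ┃░░  ▒       ┃                          
.ts          ┃   █▒ ░▒    ┃                          
r.go         ┃██ ▒█   ▓   ┃                          
html         ┃░░ ░ ▓ █    ┃                          
━━━━━━━━━━━━━┛   ░    █   ┃                          
  ┃                       ┃                          
  ┃      █ █ ▓░░▓ █ █     ┃                          
  ┃           ██          ┃                          
━━┃      ░          ░     ┃                          


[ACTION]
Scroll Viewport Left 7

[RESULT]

━━━━━━━━━━━━━━━━━━━━┓r           ┃                   
leBrowser           ┃────────────┨                   
────────────────────┨            ┃                   
-] app/             ┃            ┃                   
 server.toml        ┃            ┃                   
 helpers.py         ┃            ┃                   
 cache.yaml         ┃            ┃                   
 test.txt           ┃▒▒▒    ▒    ┃                   
 test.txt           ┃░░  ▒       ┃                   
 client.ts          ┃   █▒ ░▒    ┃                   
 handler.go         ┃██ ▒█   ▓   ┃                   
 index.html         ┃░░ ░ ▓ █    ┃                   
━━━━━━━━━━━━━━━━━━━━┛   ░    █   ┃                   
┃        ┃                       ┃                   
┃        ┃      █ █ ▓░░▓ █ █     ┃                   
┃        ┃           ██          ┃                   
┗━━━━━━━━┃      ░          ░     ┃                   


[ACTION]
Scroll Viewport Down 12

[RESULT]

────────────────────┨            ┃                   
-] app/             ┃            ┃                   
 server.toml        ┃            ┃                   
 helpers.py         ┃            ┃                   
 cache.yaml         ┃            ┃                   
 test.txt           ┃▒▒▒    ▒    ┃                   
 test.txt           ┃░░  ▒       ┃                   
 client.ts          ┃   █▒ ░▒    ┃                   
 handler.go         ┃██ ▒█   ▓   ┃                   
 index.html         ┃░░ ░ ▓ █    ┃                   
━━━━━━━━━━━━━━━━━━━━┛   ░    █   ┃                   
┃        ┃                       ┃                   
┃        ┃      █ █ ▓░░▓ █ █     ┃                   
┃        ┃           ██          ┃                   
┗━━━━━━━━┃      ░          ░     ┃                   
         ┃                       ┃                   
         ┗━━━━━━━━━━━━━━━━━━━━━━━┛                   


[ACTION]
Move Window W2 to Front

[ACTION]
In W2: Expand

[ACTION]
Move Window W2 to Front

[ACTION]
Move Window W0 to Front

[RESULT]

┃ ImageViewer             ┃      ┃                   
┠─────────────────────────┨      ┃                   
┃                         ┃      ┃                   
┃                         ┃      ┃                   
┃                         ┃      ┃                   
┃         ▓       ▓       ┃ ▒    ┃                   
┃                         ┃      ┃                   
┃         ▒       ▒       ┃░▒    ┃                   
┃         ░       ░       ┃  ▓   ┃                   
┃          █ ▓ ▓ █        ┃ █    ┃                   
┃         ▓█     █▓       ┃  █   ┃                   
┃          █  █  █        ┃      ┃                   
┃          ▒▓   ▓▒        ┃█     ┃                   
┃          ▓▒ ░ ▒▓        ┃      ┃                   
┗━━━━━━━━━━━━━━━━━━━━━━━━━┛░     ┃                   
         ┃                       ┃                   
         ┗━━━━━━━━━━━━━━━━━━━━━━━┛                   


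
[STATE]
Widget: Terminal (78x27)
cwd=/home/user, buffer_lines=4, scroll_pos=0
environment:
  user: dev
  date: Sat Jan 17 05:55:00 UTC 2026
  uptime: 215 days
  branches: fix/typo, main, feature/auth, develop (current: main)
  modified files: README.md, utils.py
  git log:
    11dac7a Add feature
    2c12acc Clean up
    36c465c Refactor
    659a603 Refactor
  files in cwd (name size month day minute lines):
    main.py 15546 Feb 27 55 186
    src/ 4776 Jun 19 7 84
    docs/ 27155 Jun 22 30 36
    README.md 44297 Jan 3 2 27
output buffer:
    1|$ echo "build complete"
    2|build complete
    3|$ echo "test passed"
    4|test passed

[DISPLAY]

$ echo "build complete"                                                       
build complete                                                                
$ echo "test passed"                                                          
test passed                                                                   
$ █                                                                           
                                                                              
                                                                              
                                                                              
                                                                              
                                                                              
                                                                              
                                                                              
                                                                              
                                                                              
                                                                              
                                                                              
                                                                              
                                                                              
                                                                              
                                                                              
                                                                              
                                                                              
                                                                              
                                                                              
                                                                              
                                                                              
                                                                              


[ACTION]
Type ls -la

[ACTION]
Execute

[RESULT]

$ echo "build complete"                                                       
build complete                                                                
$ echo "test passed"                                                          
test passed                                                                   
$ ls -la                                                                      
-rw-r--r--  1 dev group    15546 Feb 27 10:55 main.py                         
drwxr-xr-x  1 dev group     4776 Jun 19 10:07 src/                            
drwxr-xr-x  1 dev group    27155 Jun 22 10:30 docs/                           
-rw-r--r--  1 dev group    44297 Jan  3 10:02 README.md                       
$ █                                                                           
                                                                              
                                                                              
                                                                              
                                                                              
                                                                              
                                                                              
                                                                              
                                                                              
                                                                              
                                                                              
                                                                              
                                                                              
                                                                              
                                                                              
                                                                              
                                                                              
                                                                              


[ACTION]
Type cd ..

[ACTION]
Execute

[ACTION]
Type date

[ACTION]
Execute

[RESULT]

$ echo "build complete"                                                       
build complete                                                                
$ echo "test passed"                                                          
test passed                                                                   
$ ls -la                                                                      
-rw-r--r--  1 dev group    15546 Feb 27 10:55 main.py                         
drwxr-xr-x  1 dev group     4776 Jun 19 10:07 src/                            
drwxr-xr-x  1 dev group    27155 Jun 22 10:30 docs/                           
-rw-r--r--  1 dev group    44297 Jan  3 10:02 README.md                       
$ cd ..                                                                       
                                                                              
$ date                                                                        
Sat Jan 17 05:55:00 UTC 2026                                                  
$ █                                                                           
                                                                              
                                                                              
                                                                              
                                                                              
                                                                              
                                                                              
                                                                              
                                                                              
                                                                              
                                                                              
                                                                              
                                                                              
                                                                              


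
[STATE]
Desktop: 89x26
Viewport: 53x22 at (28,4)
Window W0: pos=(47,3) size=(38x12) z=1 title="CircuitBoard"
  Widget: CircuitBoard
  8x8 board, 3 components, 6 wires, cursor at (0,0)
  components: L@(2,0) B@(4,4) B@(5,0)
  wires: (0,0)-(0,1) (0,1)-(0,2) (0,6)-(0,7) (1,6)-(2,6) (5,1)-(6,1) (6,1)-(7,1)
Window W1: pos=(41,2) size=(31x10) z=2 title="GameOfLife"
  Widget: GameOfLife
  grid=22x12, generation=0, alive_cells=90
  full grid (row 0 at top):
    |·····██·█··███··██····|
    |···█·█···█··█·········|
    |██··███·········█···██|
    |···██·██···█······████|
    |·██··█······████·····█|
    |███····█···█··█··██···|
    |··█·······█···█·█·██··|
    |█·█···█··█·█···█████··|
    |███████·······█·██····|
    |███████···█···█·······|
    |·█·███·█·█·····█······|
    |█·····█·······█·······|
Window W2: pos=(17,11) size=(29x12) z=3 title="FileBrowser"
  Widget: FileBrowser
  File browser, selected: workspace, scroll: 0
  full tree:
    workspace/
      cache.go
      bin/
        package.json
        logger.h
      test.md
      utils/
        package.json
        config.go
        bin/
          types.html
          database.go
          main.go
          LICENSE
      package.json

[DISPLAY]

             ┠─────────────────────────────┨         
             ┃Gen: 0                       ┃─────────
             ┃···██·██···█······████       ┃         
             ┃·██··█······████·····█       ┃    · ─ ·
             ┃███····█···█··█··██···       ┃         
             ┃··█·······█···█·█·██··       ┃    ·    
             ┃█·█···█··█·█···█████··       ┃    │    
━━━━━━━━━━━━━━━━━┓━━━━━━━━━━━━━━━━━━━━━━━━━┛    ·    
er               ┃ ┃                                 
─────────────────┨ ┃3                                
space/           ┃ ┗━━━━━━━━━━━━━━━━━━━━━━━━━━━━━━━━━
go               ┃                                   
n/               ┃                                   
d                ┃                                   
ils/             ┃                                   
e.json           ┃                                   
                 ┃                                   
                 ┃                                   
━━━━━━━━━━━━━━━━━┛                                   
                                                     
                                                     
                                                     


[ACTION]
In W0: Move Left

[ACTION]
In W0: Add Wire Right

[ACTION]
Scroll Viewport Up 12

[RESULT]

                                                     
                                                     
             ┏━━━━━━━━━━━━━━━━━━━━━━━━━━━━━┓         
             ┃ GameOfLife                  ┃━━━━━━━━━
             ┠─────────────────────────────┨         
             ┃Gen: 0                       ┃─────────
             ┃···██·██···█······████       ┃         
             ┃·██··█······████·····█       ┃    · ─ ·
             ┃███····█···█··█··██···       ┃         
             ┃··█·······█···█·█·██··       ┃    ·    
             ┃█·█···█··█·█···█████··       ┃    │    
━━━━━━━━━━━━━━━━━┓━━━━━━━━━━━━━━━━━━━━━━━━━┛    ·    
er               ┃ ┃                                 
─────────────────┨ ┃3                                
space/           ┃ ┗━━━━━━━━━━━━━━━━━━━━━━━━━━━━━━━━━
go               ┃                                   
n/               ┃                                   
d                ┃                                   
ils/             ┃                                   
e.json           ┃                                   
                 ┃                                   
                 ┃                                   


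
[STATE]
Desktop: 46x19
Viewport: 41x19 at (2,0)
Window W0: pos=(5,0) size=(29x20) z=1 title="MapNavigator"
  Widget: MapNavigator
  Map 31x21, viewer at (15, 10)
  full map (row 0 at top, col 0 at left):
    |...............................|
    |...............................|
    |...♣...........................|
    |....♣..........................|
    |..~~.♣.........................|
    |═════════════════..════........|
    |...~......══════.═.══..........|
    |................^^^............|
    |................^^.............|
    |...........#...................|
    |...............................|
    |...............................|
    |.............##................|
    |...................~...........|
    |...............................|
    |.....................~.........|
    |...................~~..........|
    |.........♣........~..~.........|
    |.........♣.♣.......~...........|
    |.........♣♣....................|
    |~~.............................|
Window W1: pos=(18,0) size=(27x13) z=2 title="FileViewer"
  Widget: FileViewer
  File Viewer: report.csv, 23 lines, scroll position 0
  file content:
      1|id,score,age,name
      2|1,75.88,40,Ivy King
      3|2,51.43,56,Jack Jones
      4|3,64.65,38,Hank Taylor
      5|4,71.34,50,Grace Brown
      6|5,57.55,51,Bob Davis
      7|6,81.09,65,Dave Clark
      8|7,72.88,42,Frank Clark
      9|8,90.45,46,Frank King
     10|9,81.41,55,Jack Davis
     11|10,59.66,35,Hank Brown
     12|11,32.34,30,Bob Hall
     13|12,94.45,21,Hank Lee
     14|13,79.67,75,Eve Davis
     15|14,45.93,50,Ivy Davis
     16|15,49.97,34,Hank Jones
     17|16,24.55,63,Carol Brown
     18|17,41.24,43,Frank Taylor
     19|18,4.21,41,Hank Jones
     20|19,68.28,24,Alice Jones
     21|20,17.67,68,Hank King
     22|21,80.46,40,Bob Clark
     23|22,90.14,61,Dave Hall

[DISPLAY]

   ┏━━━━━━━━━━━━┏━━━━━━━━━━━━━━━━━━━━━━━━
   ┃ MapNavigato┃ FileViewer             
   ┠────────────┠────────────────────────
   ┃.♣..........┃id,score,age,name       
   ┃..♣.........┃1,75.88,40,Ivy King     
   ┃~~.♣........┃2,51.43,56,Jack Jones   
   ┃════════════┃3,64.65,38,Hank Taylor  
   ┃.~......════┃4,71.34,50,Grace Brown  
   ┃............┃5,57.55,51,Bob Davis    
   ┃............┃6,81.09,65,Dave Clark   
   ┃.........#..┃7,72.88,42,Frank Clark  
   ┃............┃8,90.45,46,Frank King   
   ┃............┗━━━━━━━━━━━━━━━━━━━━━━━━
   ┃...........##..............┃         
   ┃.................~.........┃         
   ┃...........................┃         
   ┃...................~.......┃         
   ┃.................~~........┃         
   ┃.......♣........~..~.......┃         


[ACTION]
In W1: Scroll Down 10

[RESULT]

   ┏━━━━━━━━━━━━┏━━━━━━━━━━━━━━━━━━━━━━━━
   ┃ MapNavigato┃ FileViewer             
   ┠────────────┠────────────────────────
   ┃.♣..........┃10,59.66,35,Hank Brown  
   ┃..♣.........┃11,32.34,30,Bob Hall    
   ┃~~.♣........┃12,94.45,21,Hank Lee    
   ┃════════════┃13,79.67,75,Eve Davis   
   ┃.~......════┃14,45.93,50,Ivy Davis   
   ┃............┃15,49.97,34,Hank Jones  
   ┃............┃16,24.55,63,Carol Brown 
   ┃.........#..┃17,41.24,43,Frank Taylor
   ┃............┃18,4.21,41,Hank Jones   
   ┃............┗━━━━━━━━━━━━━━━━━━━━━━━━
   ┃...........##..............┃         
   ┃.................~.........┃         
   ┃...........................┃         
   ┃...................~.......┃         
   ┃.................~~........┃         
   ┃.......♣........~..~.......┃         


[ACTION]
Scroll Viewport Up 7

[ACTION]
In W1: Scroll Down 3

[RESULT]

   ┏━━━━━━━━━━━━┏━━━━━━━━━━━━━━━━━━━━━━━━
   ┃ MapNavigato┃ FileViewer             
   ┠────────────┠────────────────────────
   ┃.♣..........┃13,79.67,75,Eve Davis   
   ┃..♣.........┃14,45.93,50,Ivy Davis   
   ┃~~.♣........┃15,49.97,34,Hank Jones  
   ┃════════════┃16,24.55,63,Carol Brown 
   ┃.~......════┃17,41.24,43,Frank Taylor
   ┃............┃18,4.21,41,Hank Jones   
   ┃............┃19,68.28,24,Alice Jones 
   ┃.........#..┃20,17.67,68,Hank King   
   ┃............┃21,80.46,40,Bob Clark   
   ┃............┗━━━━━━━━━━━━━━━━━━━━━━━━
   ┃...........##..............┃         
   ┃.................~.........┃         
   ┃...........................┃         
   ┃...................~.......┃         
   ┃.................~~........┃         
   ┃.......♣........~..~.......┃         


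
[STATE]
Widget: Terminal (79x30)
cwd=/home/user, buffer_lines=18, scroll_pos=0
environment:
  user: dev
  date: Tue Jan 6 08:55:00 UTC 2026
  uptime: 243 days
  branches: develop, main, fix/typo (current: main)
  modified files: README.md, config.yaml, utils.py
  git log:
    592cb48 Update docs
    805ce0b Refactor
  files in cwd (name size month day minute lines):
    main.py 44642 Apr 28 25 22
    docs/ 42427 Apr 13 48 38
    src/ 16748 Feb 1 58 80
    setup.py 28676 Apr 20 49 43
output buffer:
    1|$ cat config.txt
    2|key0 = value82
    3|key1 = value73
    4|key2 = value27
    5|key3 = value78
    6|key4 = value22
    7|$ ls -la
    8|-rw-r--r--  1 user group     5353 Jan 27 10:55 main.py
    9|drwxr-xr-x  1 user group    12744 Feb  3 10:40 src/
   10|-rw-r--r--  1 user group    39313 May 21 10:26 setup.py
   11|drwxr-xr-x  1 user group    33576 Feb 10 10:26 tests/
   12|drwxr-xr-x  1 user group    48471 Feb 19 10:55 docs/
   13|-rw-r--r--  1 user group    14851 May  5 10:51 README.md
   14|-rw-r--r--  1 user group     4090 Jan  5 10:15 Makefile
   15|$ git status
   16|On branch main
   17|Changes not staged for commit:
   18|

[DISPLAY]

$ cat config.txt                                                               
key0 = value82                                                                 
key1 = value73                                                                 
key2 = value27                                                                 
key3 = value78                                                                 
key4 = value22                                                                 
$ ls -la                                                                       
-rw-r--r--  1 user group     5353 Jan 27 10:55 main.py                         
drwxr-xr-x  1 user group    12744 Feb  3 10:40 src/                            
-rw-r--r--  1 user group    39313 May 21 10:26 setup.py                        
drwxr-xr-x  1 user group    33576 Feb 10 10:26 tests/                          
drwxr-xr-x  1 user group    48471 Feb 19 10:55 docs/                           
-rw-r--r--  1 user group    14851 May  5 10:51 README.md                       
-rw-r--r--  1 user group     4090 Jan  5 10:15 Makefile                        
$ git status                                                                   
On branch main                                                                 
Changes not staged for commit:                                                 
                                                                               
$ █                                                                            
                                                                               
                                                                               
                                                                               
                                                                               
                                                                               
                                                                               
                                                                               
                                                                               
                                                                               
                                                                               
                                                                               


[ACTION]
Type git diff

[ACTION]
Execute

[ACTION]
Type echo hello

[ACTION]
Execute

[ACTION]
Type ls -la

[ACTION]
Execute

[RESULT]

key2 = value27                                                                 
key3 = value78                                                                 
key4 = value22                                                                 
$ ls -la                                                                       
-rw-r--r--  1 user group     5353 Jan 27 10:55 main.py                         
drwxr-xr-x  1 user group    12744 Feb  3 10:40 src/                            
-rw-r--r--  1 user group    39313 May 21 10:26 setup.py                        
drwxr-xr-x  1 user group    33576 Feb 10 10:26 tests/                          
drwxr-xr-x  1 user group    48471 Feb 19 10:55 docs/                           
-rw-r--r--  1 user group    14851 May  5 10:51 README.md                       
-rw-r--r--  1 user group     4090 Jan  5 10:15 Makefile                        
$ git status                                                                   
On branch main                                                                 
Changes not staged for commit:                                                 
                                                                               
$ git diff                                                                     
diff --git a/main.py b/main.py                                                 
--- a/main.py                                                                  
+++ b/main.py                                                                  
@@ -1,3 +1,4 @@                                                                
+# updated                                                                     
 import sys                                                                    
$ echo hello                                                                   
hello                                                                          
$ ls -la                                                                       
-rw-r--r--  1 dev group    44642 Apr 28 10:25 main.py                          
drwxr-xr-x  1 dev group    42427 Apr 13 10:48 docs/                            
drwxr-xr-x  1 dev group    16748 Feb  1 10:58 src/                             
-rw-r--r--  1 dev group    28676 Apr 20 10:49 setup.py                         
$ █                                                                            
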